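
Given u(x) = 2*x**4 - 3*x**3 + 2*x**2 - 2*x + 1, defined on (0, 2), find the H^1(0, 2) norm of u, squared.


||u||_{H^1}^2 = 18230/63

The H^1 norm (squared) on an interval (0, L) is
  ||u||_{H^1}^2 = ∫_0^L u(x)^2 dx + ∫_0^L u'(x)^2 dx.
Compute u'(x) = 8*x**3 - 9*x**2 + 4*x - 2.
Then u(x)^2 = 4*x**8 - 12*x**7 + 17*x**6 - 20*x**5 + 20*x**4 - 14*x**3 + 8*x**2 - 4*x + 1 and u'(x)^2 = 64*x**6 - 144*x**5 + 145*x**4 - 104*x**3 + 52*x**2 - 16*x + 4.
Integrate each monomial from 0 to 2 using ∫_0^2 c·x^n dx = c·2^(n+1)/(n+1):
  ∫_0^2 u(x)^2 dx = ∫_0^2 (4*x^8 - 12*x^7 + 17*x^6 - 20*x^5 + 20*x^4 - 14*x^3 + 8*x^2 - 4*x + 1) dx. Term by term:
    ∫_0^2 4*x^8 dx = 2048/9;  ∫_0^2 -12*x^7 dx = -384;  ∫_0^2 17*x^6 dx = 2176/7;
    ∫_0^2 -20*x^5 dx = -640/3;  ∫_0^2 20*x^4 dx = 128;  ∫_0^2 -14*x^3 dx = -56;
    ∫_0^2 8*x^2 dx = 64/3;  ∫_0^2 -4*x dx = -8;  ∫_0^2 1 dx = 2.
  Sum: 2048/9 − 384 + 2176/7 − 640/3 + 128 − 56 + 64/3 − 8 + 2 = 1790/63.
  ∫_0^2 u'(x)^2 dx = ∫_0^2 (64*x^6 - 144*x^5 + 145*x^4 - 104*x^3 + 52*x^2 - 16*x + 4) dx. Term by term:
    ∫_0^2 64*x^6 dx = 8192/7;  ∫_0^2 -144*x^5 dx = -1536;  ∫_0^2 145*x^4 dx = 928;
    ∫_0^2 -104*x^3 dx = -416;  ∫_0^2 52*x^2 dx = 416/3;  ∫_0^2 -16*x dx = -32;
    ∫_0^2 4 dx = 8.
  Sum: 8192/7 − 1536 + 928 − 416 + 416/3 − 32 + 8 = 5480/21.
Adding: ||u||_{H^1}^2 = 1790/63 + 5480/21 = 18230/63.


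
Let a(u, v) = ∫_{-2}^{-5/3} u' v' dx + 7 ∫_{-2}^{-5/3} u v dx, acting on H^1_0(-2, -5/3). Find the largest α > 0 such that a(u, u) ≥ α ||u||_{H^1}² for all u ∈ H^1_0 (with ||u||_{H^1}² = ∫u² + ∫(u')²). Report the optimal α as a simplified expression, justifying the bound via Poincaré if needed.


α = 1

Coercivity of a(·,·) on H^1_0(-2, -5/3) means a(u, u) ≥ α ||u||_{H^1}² for every u ∈ H^1_0.
The interval has length L = 1/3, and Poincaré/coercivity depend only on L. Here a(u, u) = ∫(u')² + (7)·∫u².
Here c = 7 ≥ 1, so a(u,u) = ∫(u')² + c∫u² ≥ ∫(u')² + ∫u² = ||u||_{H^1}², i.e. α = 1 works. No larger α is possible: a(u,u) ≥ α||u||_{H^1}² means (1−α)∫(u')² ≥ (α−c)∫u², and for the modes u_n = sin(nπ(x−x₀)/L) (x₀ the left endpoint) one has ∫u_n²/∫(u_n')² = (L/(nπ))² → 0, so a(u_n,u_n)/||u_n||_{H^1}² → 1. Hence the optimal constant is α = 1.
Therefore α = 1.


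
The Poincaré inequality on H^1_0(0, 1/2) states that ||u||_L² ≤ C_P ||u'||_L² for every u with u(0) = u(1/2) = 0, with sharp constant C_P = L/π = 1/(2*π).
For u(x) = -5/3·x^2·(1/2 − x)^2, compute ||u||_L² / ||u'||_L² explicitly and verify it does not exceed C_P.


||u||_L² / ||u'||_L² = sqrt(3)/12 < C_P = 1/(2*π).

u(x) = -5/3·x^2·(1/2 − x)^2, so u'(x) = 5*x*(-8*x^2 + 6*x - 1)/6.
u(x) = -5/3·x^2·(1/2 − x)^2 vanishes at x = 0 and x = 1/2, so u ∈ H^1_0(0, 1/2). Differentiate via the product rule and integrate the resulting polynomials term by term.
  ∫_0^1/2 u² dx = ∫_0^1/2 (25*x^8/9 - 50*x^7/9 + 25*x^6/6 - 25*x^5/18 + 25*x^4/144) dx. Term by term:
    ∫_0^1/2 25*x^8/9 dx = 25/41472;  ∫_0^1/2 -50*x^7/9 dx = -25/9216;  ∫_0^1/2 25*x^6/6 dx = 25/5376;
    ∫_0^1/2 -25*x^5/18 dx = -25/6912;  ∫_0^1/2 25*x^4/144 dx = 5/4608.
  Sum: 25/41472 − 25/9216 + 25/5376 − 25/6912 + 5/4608 = 5/580608.
  ∫_0^1/2 (u')² dx = ∫_0^1/2 (400*x^6/9 - 200*x^5/3 + 325*x^4/9 - 25*x^3/3 + 25*x^2/36) dx. Term by term:
    ∫_0^1/2 400*x^6/9 dx = 25/504;  ∫_0^1/2 -200*x^5/3 dx = -25/144;  ∫_0^1/2 325*x^4/9 dx = 65/288;
    ∫_0^1/2 -25*x^3/3 dx = -25/192;  ∫_0^1/2 25*x^2/36 dx = 25/864.
  Sum: 25/504 − 25/144 + 65/288 − 25/192 + 25/864 = 5/12096.
∫_0^1/2 u² dx = 5/580608, so ||u||_L² = sqrt(35)/2016.
∫_0^1/2 (u')² dx = 5/12096, so ||u'||_L² = sqrt(105)/504.
Ratio ||u||_L² / ||u'||_L² = sqrt(3)/12.
Sharp Poincaré constant on H^1_0(0, 1/2) is C_P = L/π = 1/(2*π), achieved by sin(2*π·x).
A polynomial bump cannot attain the sharp Poincaré constant (only the first sine eigenfunction does), so the ratio is strictly less than C_P, consistent with ||u||_L² ≤ C_P ||u'||_L².


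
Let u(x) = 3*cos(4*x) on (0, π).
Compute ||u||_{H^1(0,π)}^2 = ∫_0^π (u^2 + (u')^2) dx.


||u||_{H^1(0,π)}^2 = 153*π/2

u'(x) = -12*sin(4*x).
Expand u² and (u')² and integrate term by term on (0, π), using: for integers n ≥ 1, ∫_0^π sin²(nx) dx = ∫_0^π cos²(nx) dx = π/2; for n ≠ n', ∫_0^π sin(nx)sin(n'x) dx = ∫_0^π cos(nx)cos(n'x) dx = 0; and by product-to-sum, ∫_0^π sin(nx)cos(n'x) dx = ½∫_0^π [sin((n+n')x) + sin((n−n')x)] dx, which is 0 when n+n' is even and 2n/(n²−n'²) when n+n' is odd (it need not vanish on (0, π)).
  u² squared terms: (3)²·∫cos(4x)² dx = 9·π/2 = 9*π/2.
  So ∫_0^π u² dx = 9*π/2.
  (u')² squared terms: (-12)²·∫sin(4x)² dx = 144·π/2 = 72*π.
  So ∫_0^π (u')² dx = 72*π.
||u||_{H^1}^2 = (9*π/2) + (72*π) = 153*π/2.


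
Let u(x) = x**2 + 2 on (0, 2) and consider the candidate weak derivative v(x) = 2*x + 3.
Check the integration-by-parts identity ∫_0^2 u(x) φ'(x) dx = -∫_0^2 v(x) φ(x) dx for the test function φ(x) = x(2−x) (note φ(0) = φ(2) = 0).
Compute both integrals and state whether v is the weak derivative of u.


LHS = -8/3, RHS = -20/3. No, v is not the weak derivative of u.

u(x) = x**2 + 2, classical derivative u'(x) = 2*x.
φ(x) = x(2−x), so φ'(x) = 2 - 2*x.
Note φ(0) = φ(2) = 0, so the boundary term u·φ vanishes.
LHS = ∫_0^2 u(x) φ'(x) dx = ∫_0^2 (-2*x^3 + 2*x^2 - 4*x + 4) dx. Term by term:
  ∫_0^2 -2*x^3 dx = -8;  ∫_0^2 2*x^2 dx = 16/3;  ∫_0^2 -4*x dx = -8;
  ∫_0^2 4 dx = 8.
Sum: -8 + 16/3 − 8 + 8 = -8/3.
So LHS = -8/3.
∫_0^2 v(x) φ(x) dx = ∫_0^2 (-2*x^3 + x^2 + 6*x) dx. Term by term:
  ∫_0^2 -2*x^3 dx = -8;  ∫_0^2 x^2 dx = 8/3;  ∫_0^2 6*x dx = 12.
Sum: -8 + 8/3 + 12 = 20/3.
So RHS = -∫_0^2 v(x) φ(x) dx = -20/3.
LHS − RHS = 4 ≠ 0, so the identity fails.
(For a valid weak derivative the identity must hold for EVERY test function, in particular this one. The failure shows v is NOT the weak derivative of u.)
Correct weak derivative would be u'(x) = 2*x.


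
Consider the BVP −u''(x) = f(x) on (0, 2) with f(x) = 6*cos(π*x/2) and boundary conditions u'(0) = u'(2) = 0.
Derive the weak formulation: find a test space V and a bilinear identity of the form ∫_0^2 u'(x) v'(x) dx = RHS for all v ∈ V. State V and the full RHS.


V = H^1(0, 2) (no boundary constraint on v; u is determined up to an additive constant); weak form: ∫_0^2 u'v' dx = ∫_0^2 (6*cos(π*x/2)) v dx for all v ∈ V.

Multiply both sides by a test function v and integrate from 0 to 2:
  ∫_0^2 −u''(x) v(x) dx = ∫_0^2 f(x) v(x) dx.
Integrate the LHS by parts once:
  ∫_0^2 −u'' v dx = −[u'(x) v(x)]_0^2 + ∫_0^2 u'(x) v'(x) dx.
Thus ∫_0^2 u'(x) v'(x) dx = ∫_0^2 f(x) v(x) dx + [u'(x) v(x)]_0^2.
Choose V so that boundary terms are either known or forced to vanish.
u has homogeneous Neumann: u'(0) = u'(2) = 0. So [u' v]_0^2 = 0·v(2) − 0·v(0) = 0 for any v; take V = H^1(0, 2).
Weak formulation: find u (satisfying any essential BC) such that ∫_0^2 u'(x) v'(x) dx = ∫_0^2 f v dx for all v ∈ V (homogeneous Neumann, so boundary terms vanish).
Substituting f(x) = 6*cos(π*x/2), the right-hand side is ∫_0^2 (6*cos(π*x/2)) v dx.
Compatibility check (pure Neumann): taking v ≡ 1 ∈ V gives 0 = ∫_0^2 f dx + (0) − (0), i.e. ∫_0^2 f dx must equal u'(0) − u'(2) = 0. Indeed ∫_0^2 (6*cos(π*x/2)) dx = 0, so the data are compatible. The solution is then unique only up to an additive constant (fix it e.g. by requiring ∫_0^2 u dx = 0).


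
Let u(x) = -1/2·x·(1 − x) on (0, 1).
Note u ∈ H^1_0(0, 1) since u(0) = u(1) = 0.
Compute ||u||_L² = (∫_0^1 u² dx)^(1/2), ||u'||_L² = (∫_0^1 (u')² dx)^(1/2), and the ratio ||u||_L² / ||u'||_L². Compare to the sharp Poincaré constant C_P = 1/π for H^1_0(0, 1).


||u||_L² / ||u'||_L² = sqrt(10)/10 < C_P = 1/π.

u(x) = -1/2·x·(1 − x), so u'(x) = x - 1/2.
u(x) = -1/2·x·(1 − x) vanishes at x = 0 and x = 1, so u ∈ H^1_0(0, 1). Differentiate via the product rule and integrate the resulting polynomials term by term.
  ∫_0^1 u² dx = ∫_0^1 (x^4/4 - x^3/2 + x^2/4) dx. Term by term:
    ∫_0^1 x^4/4 dx = 1/20;  ∫_0^1 -x^3/2 dx = -1/8;  ∫_0^1 x^2/4 dx = 1/12.
  Sum: 1/20 − 1/8 + 1/12 = 1/120.
  ∫_0^1 (u')² dx = ∫_0^1 (x^2 - x + 1/4) dx. Term by term:
    ∫_0^1 x^2 dx = 1/3;  ∫_0^1 -x dx = -1/2;  ∫_0^1 1/4 dx = 1/4.
  Sum: 1/3 − 1/2 + 1/4 = 1/12.
∫_0^1 u² dx = 1/120, so ||u||_L² = sqrt(30)/60.
∫_0^1 (u')² dx = 1/12, so ||u'||_L² = sqrt(3)/6.
Ratio ||u||_L² / ||u'||_L² = sqrt(10)/10.
Sharp Poincaré constant on H^1_0(0, 1) is C_P = L/π = 1/π, achieved by sin(π·x).
A polynomial bump cannot attain the sharp Poincaré constant (only the first sine eigenfunction does), so the ratio is strictly less than C_P, consistent with ||u||_L² ≤ C_P ||u'||_L².


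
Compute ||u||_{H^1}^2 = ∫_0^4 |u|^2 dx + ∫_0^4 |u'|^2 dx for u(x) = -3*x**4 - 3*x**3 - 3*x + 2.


||u||_{H^1}^2 = 33264316/35

The H^1 norm (squared) on an interval (0, L) is
  ||u||_{H^1}^2 = ∫_0^L u(x)^2 dx + ∫_0^L u'(x)^2 dx.
Compute u'(x) = -12*x**3 - 9*x**2 - 3.
Then u(x)^2 = 9*x**8 + 18*x**7 + 9*x**6 + 18*x**5 + 6*x**4 - 12*x**3 + 9*x**2 - 12*x + 4 and u'(x)^2 = 144*x**6 + 216*x**5 + 81*x**4 + 72*x**3 + 54*x**2 + 9.
Integrate each monomial from 0 to 4 using ∫_0^4 c·x^n dx = c·4^(n+1)/(n+1):
  ∫_0^4 u(x)^2 dx = ∫_0^4 (9*x^8 + 18*x^7 + 9*x^6 + 18*x^5 + 6*x^4 - 12*x^3 + 9*x^2 - 12*x + 4) dx. Term by term:
    ∫_0^4 9*x^8 dx = 262144;  ∫_0^4 18*x^7 dx = 147456;  ∫_0^4 9*x^6 dx = 147456/7;
    ∫_0^4 18*x^5 dx = 12288;  ∫_0^4 6*x^4 dx = 6144/5;  ∫_0^4 -12*x^3 dx = -768;
    ∫_0^4 9*x^2 dx = 192;  ∫_0^4 -12*x dx = -96;  ∫_0^4 4 dx = 16.
  Sum: 262144 + 147456 + 147456/7 + 12288 + 6144/5 − 768 + 192 − 96 + 16 = 15523408/35.
  ∫_0^4 u'(x)^2 dx = ∫_0^4 (144*x^6 + 216*x^5 + 81*x^4 + 72*x^3 + 54*x^2 + 9) dx. Term by term:
    ∫_0^4 144*x^6 dx = 2359296/7;  ∫_0^4 216*x^5 dx = 147456;  ∫_0^4 81*x^4 dx = 82944/5;
    ∫_0^4 72*x^3 dx = 4608;  ∫_0^4 54*x^2 dx = 1152;  ∫_0^4 9 dx = 36.
  Sum: 2359296/7 + 147456 + 82944/5 + 4608 + 1152 + 36 = 17740908/35.
Adding: ||u||_{H^1}^2 = 15523408/35 + 17740908/35 = 33264316/35.


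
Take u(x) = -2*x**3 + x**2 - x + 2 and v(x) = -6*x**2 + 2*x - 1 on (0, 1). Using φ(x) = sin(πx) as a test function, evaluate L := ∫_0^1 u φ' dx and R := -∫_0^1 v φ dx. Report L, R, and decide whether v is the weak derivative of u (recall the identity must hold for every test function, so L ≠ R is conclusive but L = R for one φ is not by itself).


LHS = -24/π^3 + 6/π, RHS = -24/π^3 + 6/π. Yes, v = u' weakly.

u(x) = -2*x**3 + x**2 - x + 2, classical derivative u'(x) = -6*x**2 + 2*x - 1.
φ(x) = sin(πx), so φ'(x) = π*cos(π*x).
Note φ(0) = φ(1) = 0, so the boundary term u·φ vanishes.
LHS = ∫_0^1 u(x) φ'(x) dx = ∫_0^1 (-2*π*x^3*cos(π*x) + π*x^2*cos(π*x) - π*x*cos(π*x) + 2*π*cos(π*x)) dx. Term by term:
  ∫_0^1 2*π*cos(π*x) dx = 0;  ∫_0^1 π*x^2*cos(π*x) dx = -2/π;  ∫_0^1 -π*x*cos(π*x) dx = 2/π;
  ∫_0^1 -2*π*x^3*cos(π*x) dx = -24/π^3 + 6/π.
Sum: 0 − 2/π + 2/π + -24/π^3 + 6/π = -24/π^3 + 6/π.
So LHS = -24/π^3 + 6/π.
∫_0^1 v(x) φ(x) dx = ∫_0^1 (-6*x^2*sin(π*x) + 2*x*sin(π*x) - sin(π*x)) dx. Term by term:
  ∫_0^1 -sin(π*x) dx = -2/π;  ∫_0^1 -6*x^2*sin(π*x) dx = -6/π + 24/π^3;  ∫_0^1 2*x*sin(π*x) dx = 2/π.
Sum: -2/π + -6/π + 24/π^3 + 2/π = -6/π + 24/π^3.
So RHS = -∫_0^1 v(x) φ(x) dx = -24/π^3 + 6/π.
LHS = RHS, so the identity holds for this test φ.
Moreover u is smooth here and v(x) = u'(x) = -6*x**2 + 2*x - 1 pointwise, so the identity holds for every test function. Hence v is the weak derivative of u.


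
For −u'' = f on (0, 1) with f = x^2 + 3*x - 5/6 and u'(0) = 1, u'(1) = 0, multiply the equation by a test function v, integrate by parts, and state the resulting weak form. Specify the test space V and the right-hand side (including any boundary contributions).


V = H^1(0, 1) (v unrestricted at boundary; u is determined up to an additive constant); weak form: ∫_0^1 u'v' dx = ∫_0^1 (x^2 + 3*x - 5/6) v dx − v(0) for all v ∈ V.

Multiply both sides by a test function v and integrate from 0 to 1:
  ∫_0^1 −u''(x) v(x) dx = ∫_0^1 f(x) v(x) dx.
Integrate the LHS by parts once:
  ∫_0^1 −u'' v dx = −[u'(x) v(x)]_0^1 + ∫_0^1 u'(x) v'(x) dx.
Thus ∫_0^1 u'(x) v'(x) dx = ∫_0^1 f(x) v(x) dx + [u'(x) v(x)]_0^1.
Choose V so that boundary terms are either known or forced to vanish.
u has inhomogeneous Neumann u'(0) = 1, u'(1) = 0. [u' v]_0^1 = (0)·v(1) − (1)·v(0) = − v(0). Take V = H^1(0, 1); boundary term becomes part of RHS.
Weak formulation: find u (satisfying any essential BC) such that ∫_0^1 u'(x) v'(x) dx = ∫_0^1 f v dx − v(0) for all v ∈ V (Neumann data are natural BCs: they enter the RHS as boundary terms).
Substituting f(x) = x^2 + 3*x - 5/6, the right-hand side is ∫_0^1 (x^2 + 3*x - 5/6) v dx − v(0).
Compatibility check (pure Neumann): taking v ≡ 1 ∈ V gives 0 = ∫_0^1 f dx + (0) − (1), i.e. ∫_0^1 f dx must equal u'(0) − u'(1) = 1. Indeed ∫_0^1 (x^2 + 3*x - 5/6) dx = 1, so the data are compatible. The solution is then unique only up to an additive constant (fix it e.g. by requiring ∫_0^1 u dx = 0).


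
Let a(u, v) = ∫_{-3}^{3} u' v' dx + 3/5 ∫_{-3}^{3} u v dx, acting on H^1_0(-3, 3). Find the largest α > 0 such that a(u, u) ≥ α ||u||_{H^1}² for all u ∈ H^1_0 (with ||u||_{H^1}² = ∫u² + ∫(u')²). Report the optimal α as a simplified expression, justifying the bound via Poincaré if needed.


α = (π^2 + 108/5)/(π^2 + 36)

Coercivity of a(·,·) on H^1_0(-3, 3) means a(u, u) ≥ α ||u||_{H^1}² for every u ∈ H^1_0.
The interval has length L = 6, and Poincaré/coercivity depend only on L. Here a(u, u) = ∫(u')² + (3/5)·∫u².
Here 0 < c = 3/5 < 1. The condition a(u,u) ≥ α||u||_{H^1}² reads (1−α)∫(u')² ≥ (α−c)∫u². Any admissible α is ≤ 1 (rapidly oscillating u have ∫u²/∫(u')² → 0), and α = 1 would force 0 ≥ (1−c)∫u², impossible since c < 1; so 1−α > 0. By the sharp Poincaré inequality on H^1_0 of an interval of length L, ∫(u')² ≥ (π/L)²∫u² with equality for the first sine mode sin(π(x−x₀)/L) (x₀ the left endpoint), so the inequality holds for all u iff (1−α)(π/L)² ≥ α − c, i.e. α ≤ ((π/L)² + c)/((π/L)² + 1) = (1 + c(L/π)²)/(1 + (L/π)²). With (π/L)² = π^2/36 and c = 3/5, the largest admissible constant is α = ((π/L)² + c)/((π/L)² + 1).
Simplifying, α = (π^2 + 108/5)/(π^2 + 36).


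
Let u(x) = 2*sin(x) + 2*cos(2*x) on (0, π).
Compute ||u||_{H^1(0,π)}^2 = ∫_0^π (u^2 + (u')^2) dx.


||u||_{H^1(0,π)}^2 = -80/3 + 14*π

u'(x) = -4*sin(2*x) + 2*cos(x).
Expand u² and (u')² and integrate term by term on (0, π), using: for integers n ≥ 1, ∫_0^π sin²(nx) dx = ∫_0^π cos²(nx) dx = π/2; for n ≠ n', ∫_0^π sin(nx)sin(n'x) dx = ∫_0^π cos(nx)cos(n'x) dx = 0; and by product-to-sum, ∫_0^π sin(nx)cos(n'x) dx = ½∫_0^π [sin((n+n')x) + sin((n−n')x)] dx, which is 0 when n+n' is even and 2n/(n²−n'²) when n+n' is odd (it need not vanish on (0, π)).
  u² squared terms: (2)²·∫cos(2x)² dx = 4·π/2 = 2*π;  (2)²·∫sin(x)² dx = 4·π/2 = 2*π.
  u² cross terms: 2·(2)·(2)·∫cos(2x)·sin(x) dx = 8·(-2/3) = -16/3.
  So ∫_0^π u² dx = 2*π + 2*π − 16/3 = -16/3 + 4*π.
  (u')² squared terms: (-4)²·∫sin(2x)² dx = 16·π/2 = 8*π;  (2)²·∫cos(x)² dx = 4·π/2 = 2*π.
  (u')² cross terms: 2·(-4)·(2)·∫sin(2x)·cos(x) dx = -16·(4/3) = -64/3.
  So ∫_0^π (u')² dx = 8*π + 2*π − 64/3 = -64/3 + 10*π.
||u||_{H^1}^2 = (-16/3 + 4*π) + (-64/3 + 10*π) = -80/3 + 14*π.


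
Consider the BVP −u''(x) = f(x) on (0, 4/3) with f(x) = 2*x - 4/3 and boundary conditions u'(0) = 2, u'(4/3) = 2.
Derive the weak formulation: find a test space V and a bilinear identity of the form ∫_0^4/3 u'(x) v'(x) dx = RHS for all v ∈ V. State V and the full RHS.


V = H^1(0, 4/3) (v unrestricted at boundary; u is determined up to an additive constant); weak form: ∫_0^4/3 u'v' dx = ∫_0^4/3 (2*x - 4/3) v dx + 2·v(4/3) − 2·v(0) for all v ∈ V.

Multiply both sides by a test function v and integrate from 0 to 4/3:
  ∫_0^4/3 −u''(x) v(x) dx = ∫_0^4/3 f(x) v(x) dx.
Integrate the LHS by parts once:
  ∫_0^4/3 −u'' v dx = −[u'(x) v(x)]_0^4/3 + ∫_0^4/3 u'(x) v'(x) dx.
Thus ∫_0^4/3 u'(x) v'(x) dx = ∫_0^4/3 f(x) v(x) dx + [u'(x) v(x)]_0^4/3.
Choose V so that boundary terms are either known or forced to vanish.
u has inhomogeneous Neumann u'(0) = 2, u'(4/3) = 2. [u' v]_0^4/3 = (2)·v(4/3) − (2)·v(0) = 2·v(4/3) − 2·v(0). Take V = H^1(0, 4/3); boundary term becomes part of RHS.
Weak formulation: find u (satisfying any essential BC) such that ∫_0^4/3 u'(x) v'(x) dx = ∫_0^4/3 f v dx + 2·v(4/3) − 2·v(0) for all v ∈ V (Neumann data are natural BCs: they enter the RHS as boundary terms).
Substituting f(x) = 2*x - 4/3, the right-hand side is ∫_0^4/3 (2*x - 4/3) v dx + 2·v(4/3) − 2·v(0).
Compatibility check (pure Neumann): taking v ≡ 1 ∈ V gives 0 = ∫_0^4/3 f dx + (2) − (2), i.e. ∫_0^4/3 f dx must equal u'(0) − u'(4/3) = 0. Indeed ∫_0^4/3 (2*x - 4/3) dx = 0, so the data are compatible. The solution is then unique only up to an additive constant (fix it e.g. by requiring ∫_0^4/3 u dx = 0).


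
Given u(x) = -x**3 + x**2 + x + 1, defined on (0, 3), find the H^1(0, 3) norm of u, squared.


||u||_{H^1}^2 = 9003/35

The H^1 norm (squared) on an interval (0, L) is
  ||u||_{H^1}^2 = ∫_0^L u(x)^2 dx + ∫_0^L u'(x)^2 dx.
Compute u'(x) = -3*x**2 + 2*x + 1.
Then u(x)^2 = x**6 - 2*x**5 - x**4 + 3*x**2 + 2*x + 1 and u'(x)^2 = 9*x**4 - 12*x**3 - 2*x**2 + 4*x + 1.
Integrate each monomial from 0 to 3 using ∫_0^3 c·x^n dx = c·3^(n+1)/(n+1):
  ∫_0^3 u(x)^2 dx = ∫_0^3 (x^6 - 2*x^5 - x^4 + 3*x^2 + 2*x + 1) dx. Term by term:
    ∫_0^3 x^6 dx = 2187/7;  ∫_0^3 -2*x^5 dx = -243;  ∫_0^3 -x^4 dx = -243/5;
    ∫_0^3 3*x^2 dx = 27;  ∫_0^3 2*x dx = 9;  ∫_0^3 1 dx = 3.
  Sum: 2187/7 − 243 − 243/5 + 27 + 9 + 3 = 2094/35.
  ∫_0^3 u'(x)^2 dx = ∫_0^3 (9*x^4 - 12*x^3 - 2*x^2 + 4*x + 1) dx. Term by term:
    ∫_0^3 9*x^4 dx = 2187/5;  ∫_0^3 -12*x^3 dx = -243;  ∫_0^3 -2*x^2 dx = -18;
    ∫_0^3 4*x dx = 18;  ∫_0^3 1 dx = 3.
  Sum: 2187/5 − 243 − 18 + 18 + 3 = 987/5.
Adding: ||u||_{H^1}^2 = 2094/35 + 987/5 = 9003/35.


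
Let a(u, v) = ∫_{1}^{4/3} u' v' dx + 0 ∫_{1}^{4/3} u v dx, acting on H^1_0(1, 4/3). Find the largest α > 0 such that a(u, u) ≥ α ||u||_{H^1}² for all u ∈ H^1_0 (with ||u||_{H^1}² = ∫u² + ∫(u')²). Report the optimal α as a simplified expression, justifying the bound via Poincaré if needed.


α = 9*π^2/(1 + 9*π^2)

Coercivity of a(·,·) on H^1_0(1, 4/3) means a(u, u) ≥ α ||u||_{H^1}² for every u ∈ H^1_0.
The interval has length L = 1/3, and Poincaré/coercivity depend only on L. Here a(u, u) = ∫(u')² + (0)·∫u².
Here c = 0, so a(u,u) = ∫(u')² alone. The condition a(u,u) ≥ α||u||_{H^1}² reads (1−α)∫(u')² ≥ (α−c)∫u². Any admissible α is ≤ 1 (rapidly oscillating u have ∫u²/∫(u')² → 0), and α = 1 would force 0 ≥ (1−c)∫u², impossible since c < 1; so 1−α > 0. By the sharp Poincaré inequality on H^1_0 of an interval of length L, ∫(u')² ≥ (π/L)²∫u² with equality for the first sine mode sin(π(x−x₀)/L) (x₀ the left endpoint), so the inequality holds for all u iff (1−α)(π/L)² ≥ α − c, i.e. α ≤ ((π/L)² + c)/((π/L)² + 1) = (1 + c(L/π)²)/(1 + (L/π)²). (Direct route, valid since c ≤ 0: Poincaré gives c∫u² ≥ c(L/π)²∫(u')², so a(u,u) ≥ (1 + c(L/π)²)∫(u')², while ||u||_{H^1}² ≤ (1 + (L/π)²)∫(u')²; dividing yields the same α.) With (π/L)² = 9*π^2 and c = 0, the largest admissible constant is α = ((π/L)² + c)/((π/L)² + 1).
Simplifying, α = 9*π^2/(1 + 9*π^2).


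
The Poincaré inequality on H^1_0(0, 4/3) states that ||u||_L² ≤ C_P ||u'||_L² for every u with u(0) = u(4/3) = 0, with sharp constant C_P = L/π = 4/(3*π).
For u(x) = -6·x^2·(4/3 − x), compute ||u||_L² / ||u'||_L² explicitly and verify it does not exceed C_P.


||u||_L² / ||u'||_L² = 2*sqrt(14)/21 < C_P = 4/(3*π).

u(x) = -6·x^2·(4/3 − x), so u'(x) = 2*x*(9*x - 8).
u(x) = -6·x^2·(4/3 − x) vanishes at x = 0 and x = 4/3, so u ∈ H^1_0(0, 4/3). Differentiate via the product rule and integrate the resulting polynomials term by term.
  ∫_0^4/3 u² dx = ∫_0^4/3 (36*x^6 - 96*x^5 + 64*x^4) dx. Term by term:
    ∫_0^4/3 36*x^6 dx = 65536/1701;  ∫_0^4/3 -96*x^5 dx = -65536/729;  ∫_0^4/3 64*x^4 dx = 65536/1215.
  Sum: 65536/1701 − 65536/729 + 65536/1215 = 65536/25515.
  ∫_0^4/3 (u')² dx = ∫_0^4/3 (324*x^4 - 576*x^3 + 256*x^2) dx. Term by term:
    ∫_0^4/3 324*x^4 dx = 4096/15;  ∫_0^4/3 -576*x^3 dx = -4096/9;  ∫_0^4/3 256*x^2 dx = 16384/81.
  Sum: 4096/15 − 4096/9 + 16384/81 = 8192/405.
∫_0^4/3 u² dx = 65536/25515, so ||u||_L² = 256*sqrt(35)/945.
∫_0^4/3 (u')² dx = 8192/405, so ||u'||_L² = 64*sqrt(10)/45.
Ratio ||u||_L² / ||u'||_L² = 2*sqrt(14)/21.
Sharp Poincaré constant on H^1_0(0, 4/3) is C_P = L/π = 4/(3*π), achieved by sin(3*π/4·x).
A polynomial bump cannot attain the sharp Poincaré constant (only the first sine eigenfunction does), so the ratio is strictly less than C_P, consistent with ||u||_L² ≤ C_P ||u'||_L².


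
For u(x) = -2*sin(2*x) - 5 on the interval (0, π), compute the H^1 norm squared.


||u||_{H^1(0,π)}^2 = 35*π

u'(x) = -4*cos(2*x).
Expand u² and (u')² and integrate term by term on (0, π), using: for integers n ≥ 1, ∫_0^π sin²(nx) dx = ∫_0^π cos²(nx) dx = π/2; for n ≠ n', ∫_0^π sin(nx)sin(n'x) dx = ∫_0^π cos(nx)cos(n'x) dx = 0; and by product-to-sum, ∫_0^π sin(nx)cos(n'x) dx = ½∫_0^π [sin((n+n')x) + sin((n−n')x)] dx, which is 0 when n+n' is even and 2n/(n²−n'²) when n+n' is odd (it need not vanish on (0, π)). For the constant mode: ∫_0^π 1 dx = π, ∫_0^π cos(nx) dx = 0, ∫_0^π sin(nx) dx = (1−(−1)^n)/n.
  u² squared terms: (-5)²·∫1 dx = 25·π = 25*π;  (-2)²·∫sin(2x)² dx = 4·π/2 = 2*π.
  u² cross terms: 2·(-5)·(-2)·∫1·sin(2x) dx = 20·(0) = 0.
  So ∫_0^π u² dx = 25*π + 2*π + 0 = 27*π.
  (u')² squared terms: (-4)²·∫cos(2x)² dx = 16·π/2 = 8*π.
  So ∫_0^π (u')² dx = 8*π.
||u||_{H^1}^2 = (27*π) + (8*π) = 35*π.


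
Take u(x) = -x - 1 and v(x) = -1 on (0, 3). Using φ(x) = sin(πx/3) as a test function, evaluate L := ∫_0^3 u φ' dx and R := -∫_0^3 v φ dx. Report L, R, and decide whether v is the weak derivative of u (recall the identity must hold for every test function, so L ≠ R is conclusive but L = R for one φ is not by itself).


LHS = 6/π, RHS = 6/π. Yes, v = u' weakly.

u(x) = -x - 1, classical derivative u'(x) = -1.
φ(x) = sin(πx/3), so φ'(x) = π*cos(π*x/3)/3.
Note φ(0) = φ(3) = 0, so the boundary term u·φ vanishes.
LHS = ∫_0^3 u(x) φ'(x) dx = ∫_0^3 (-π*x*cos(π*x/3)/3 - π*cos(π*x/3)/3) dx. Term by term:
  ∫_0^3 -π*cos(π*x/3)/3 dx = 0;  ∫_0^3 -π*x*cos(π*x/3)/3 dx = 6/π.
Sum: 0 + 6/π = 6/π.
So LHS = 6/π.
∫_0^3 v(x) φ(x) dx = ∫_0^3 (-sin(π*x/3)) dx. Term by term:
  ∫_0^3 -sin(π*x/3) dx = -6/π.
So RHS = -∫_0^3 v(x) φ(x) dx = 6/π.
LHS = RHS, so the identity holds for this test φ.
Moreover u is smooth here and v(x) = u'(x) = -1 pointwise, so the identity holds for every test function. Hence v is the weak derivative of u.


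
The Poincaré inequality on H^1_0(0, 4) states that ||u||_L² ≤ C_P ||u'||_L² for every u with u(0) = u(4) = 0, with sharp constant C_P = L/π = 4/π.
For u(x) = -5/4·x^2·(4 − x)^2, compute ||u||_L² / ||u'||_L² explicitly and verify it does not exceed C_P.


||u||_L² / ||u'||_L² = 2*sqrt(3)/3 < C_P = 4/π.

u(x) = -5/4·x^2·(4 − x)^2, so u'(x) = 5*x*(-x^2 + 6*x - 8).
u(x) = -5/4·x^2·(4 − x)^2 vanishes at x = 0 and x = 4, so u ∈ H^1_0(0, 4). Differentiate via the product rule and integrate the resulting polynomials term by term.
  ∫_0^4 u² dx = ∫_0^4 (25*x^8/16 - 25*x^7 + 150*x^6 - 400*x^5 + 400*x^4) dx. Term by term:
    ∫_0^4 25*x^8/16 dx = 409600/9;  ∫_0^4 -25*x^7 dx = -204800;  ∫_0^4 150*x^6 dx = 2457600/7;
    ∫_0^4 -400*x^5 dx = -819200/3;  ∫_0^4 400*x^4 dx = 81920.
  Sum: 409600/9 − 204800 + 2457600/7 − 819200/3 + 81920 = 40960/63.
  ∫_0^4 (u')² dx = ∫_0^4 (25*x^6 - 300*x^5 + 1300*x^4 - 2400*x^3 + 1600*x^2) dx. Term by term:
    ∫_0^4 25*x^6 dx = 409600/7;  ∫_0^4 -300*x^5 dx = -204800;  ∫_0^4 1300*x^4 dx = 266240;
    ∫_0^4 -2400*x^3 dx = -153600;  ∫_0^4 1600*x^2 dx = 102400/3.
  Sum: 409600/7 − 204800 + 266240 − 153600 + 102400/3 = 10240/21.
∫_0^4 u² dx = 40960/63, so ||u||_L² = 64*sqrt(70)/21.
∫_0^4 (u')² dx = 10240/21, so ||u'||_L² = 32*sqrt(210)/21.
Ratio ||u||_L² / ||u'||_L² = 2*sqrt(3)/3.
Sharp Poincaré constant on H^1_0(0, 4) is C_P = L/π = 4/π, achieved by sin(π/4·x).
A polynomial bump cannot attain the sharp Poincaré constant (only the first sine eigenfunction does), so the ratio is strictly less than C_P, consistent with ||u||_L² ≤ C_P ||u'||_L².


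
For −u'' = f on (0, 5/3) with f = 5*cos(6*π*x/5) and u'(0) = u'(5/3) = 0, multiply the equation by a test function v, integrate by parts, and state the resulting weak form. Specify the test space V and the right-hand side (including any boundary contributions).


V = H^1(0, 5/3) (no boundary constraint on v; u is determined up to an additive constant); weak form: ∫_0^5/3 u'v' dx = ∫_0^5/3 (5*cos(6*π*x/5)) v dx for all v ∈ V.

Multiply both sides by a test function v and integrate from 0 to 5/3:
  ∫_0^5/3 −u''(x) v(x) dx = ∫_0^5/3 f(x) v(x) dx.
Integrate the LHS by parts once:
  ∫_0^5/3 −u'' v dx = −[u'(x) v(x)]_0^5/3 + ∫_0^5/3 u'(x) v'(x) dx.
Thus ∫_0^5/3 u'(x) v'(x) dx = ∫_0^5/3 f(x) v(x) dx + [u'(x) v(x)]_0^5/3.
Choose V so that boundary terms are either known or forced to vanish.
u has homogeneous Neumann: u'(0) = u'(5/3) = 0. So [u' v]_0^5/3 = 0·v(5/3) − 0·v(0) = 0 for any v; take V = H^1(0, 5/3).
Weak formulation: find u (satisfying any essential BC) such that ∫_0^5/3 u'(x) v'(x) dx = ∫_0^5/3 f v dx for all v ∈ V (homogeneous Neumann, so boundary terms vanish).
Substituting f(x) = 5*cos(6*π*x/5), the right-hand side is ∫_0^5/3 (5*cos(6*π*x/5)) v dx.
Compatibility check (pure Neumann): taking v ≡ 1 ∈ V gives 0 = ∫_0^5/3 f dx + (0) − (0), i.e. ∫_0^5/3 f dx must equal u'(0) − u'(5/3) = 0. Indeed ∫_0^5/3 (5*cos(6*π*x/5)) dx = 0, so the data are compatible. The solution is then unique only up to an additive constant (fix it e.g. by requiring ∫_0^5/3 u dx = 0).


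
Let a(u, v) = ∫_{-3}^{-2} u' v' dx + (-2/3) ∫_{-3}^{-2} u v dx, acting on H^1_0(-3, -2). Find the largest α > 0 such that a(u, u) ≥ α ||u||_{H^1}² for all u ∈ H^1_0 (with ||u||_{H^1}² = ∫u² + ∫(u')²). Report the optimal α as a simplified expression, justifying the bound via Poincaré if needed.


α = (-2/3 + π^2)/(1 + π^2)

Coercivity of a(·,·) on H^1_0(-3, -2) means a(u, u) ≥ α ||u||_{H^1}² for every u ∈ H^1_0.
The interval has length L = 1, and Poincaré/coercivity depend only on L. Here a(u, u) = ∫(u')² + (-2/3)·∫u².
Here c = -2/3 < 0 with |c| < (π/L)² = π^2, so coercivity still holds. The condition a(u,u) ≥ α||u||_{H^1}² reads (1−α)∫(u')² ≥ (α−c)∫u². Any admissible α is ≤ 1 (rapidly oscillating u have ∫u²/∫(u')² → 0), and α = 1 would force 0 ≥ (1−c)∫u², impossible since c < 1; so 1−α > 0. By the sharp Poincaré inequality on H^1_0 of an interval of length L, ∫(u')² ≥ (π/L)²∫u² with equality for the first sine mode sin(π(x−x₀)/L) (x₀ the left endpoint), so the inequality holds for all u iff (1−α)(π/L)² ≥ α − c, i.e. α ≤ ((π/L)² + c)/((π/L)² + 1) = (1 + c(L/π)²)/(1 + (L/π)²). (Direct route, valid since c ≤ 0: Poincaré gives c∫u² ≥ c(L/π)²∫(u')², so a(u,u) ≥ (1 + c(L/π)²)∫(u')², while ||u||_{H^1}² ≤ (1 + (L/π)²)∫(u')²; dividing yields the same α.) With (π/L)² = π^2 and c = -2/3, the largest admissible constant is α = ((π/L)² + c)/((π/L)² + 1).
Simplifying, α = (-2/3 + π^2)/(1 + π^2).


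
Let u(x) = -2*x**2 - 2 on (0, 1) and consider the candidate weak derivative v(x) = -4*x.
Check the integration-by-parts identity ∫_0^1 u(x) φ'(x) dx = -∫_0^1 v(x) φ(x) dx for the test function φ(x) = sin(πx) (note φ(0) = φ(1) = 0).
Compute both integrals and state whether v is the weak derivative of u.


LHS = 4/π, RHS = 4/π. Yes, v = u' weakly.

u(x) = -2*x**2 - 2, classical derivative u'(x) = -4*x.
φ(x) = sin(πx), so φ'(x) = π*cos(π*x).
Note φ(0) = φ(1) = 0, so the boundary term u·φ vanishes.
LHS = ∫_0^1 u(x) φ'(x) dx = ∫_0^1 (-2*π*x^2*cos(π*x) - 2*π*cos(π*x)) dx. Term by term:
  ∫_0^1 -2*π*cos(π*x) dx = 0;  ∫_0^1 -2*π*x^2*cos(π*x) dx = 4/π.
Sum: 0 + 4/π = 4/π.
So LHS = 4/π.
∫_0^1 v(x) φ(x) dx = ∫_0^1 (-4*x*sin(π*x)) dx. Term by term:
  ∫_0^1 -4*x*sin(π*x) dx = -4/π.
So RHS = -∫_0^1 v(x) φ(x) dx = 4/π.
LHS = RHS, so the identity holds for this test φ.
Moreover u is smooth here and v(x) = u'(x) = -4*x pointwise, so the identity holds for every test function. Hence v is the weak derivative of u.


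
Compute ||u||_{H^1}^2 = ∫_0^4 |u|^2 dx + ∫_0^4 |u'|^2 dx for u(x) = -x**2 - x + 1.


||u||_{H^1}^2 = 2104/5

The H^1 norm (squared) on an interval (0, L) is
  ||u||_{H^1}^2 = ∫_0^L u(x)^2 dx + ∫_0^L u'(x)^2 dx.
Compute u'(x) = -2*x - 1.
Then u(x)^2 = x**4 + 2*x**3 - x**2 - 2*x + 1 and u'(x)^2 = 4*x**2 + 4*x + 1.
Integrate each monomial from 0 to 4 using ∫_0^4 c·x^n dx = c·4^(n+1)/(n+1):
  ∫_0^4 u(x)^2 dx = ∫_0^4 (x^4 + 2*x^3 - x^2 - 2*x + 1) dx. Term by term:
    ∫_0^4 x^4 dx = 1024/5;  ∫_0^4 2*x^3 dx = 128;  ∫_0^4 -x^2 dx = -64/3;
    ∫_0^4 -2*x dx = -16;  ∫_0^4 1 dx = 4.
  Sum: 1024/5 + 128 − 64/3 − 16 + 4 = 4492/15.
  ∫_0^4 u'(x)^2 dx = ∫_0^4 (4*x^2 + 4*x + 1) dx. Term by term:
    ∫_0^4 4*x^2 dx = 256/3;  ∫_0^4 4*x dx = 32;  ∫_0^4 1 dx = 4.
  Sum: 256/3 + 32 + 4 = 364/3.
Adding: ||u||_{H^1}^2 = 4492/15 + 364/3 = 2104/5.


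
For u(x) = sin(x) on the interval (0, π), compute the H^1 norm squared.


||u||_{H^1(0,π)}^2 = π

u'(x) = cos(x).
Expand u² and (u')² and integrate term by term on (0, π), using: for integers n ≥ 1, ∫_0^π sin²(nx) dx = ∫_0^π cos²(nx) dx = π/2; for n ≠ n', ∫_0^π sin(nx)sin(n'x) dx = ∫_0^π cos(nx)cos(n'x) dx = 0; and by product-to-sum, ∫_0^π sin(nx)cos(n'x) dx = ½∫_0^π [sin((n+n')x) + sin((n−n')x)] dx, which is 0 when n+n' is even and 2n/(n²−n'²) when n+n' is odd (it need not vanish on (0, π)).
  u² squared terms: (1)²·∫sin(x)² dx = 1·π/2 = π/2.
  So ∫_0^π u² dx = π/2.
  (u')² squared terms: (1)²·∫cos(x)² dx = 1·π/2 = π/2.
  So ∫_0^π (u')² dx = π/2.
||u||_{H^1}^2 = (π/2) + (π/2) = π.


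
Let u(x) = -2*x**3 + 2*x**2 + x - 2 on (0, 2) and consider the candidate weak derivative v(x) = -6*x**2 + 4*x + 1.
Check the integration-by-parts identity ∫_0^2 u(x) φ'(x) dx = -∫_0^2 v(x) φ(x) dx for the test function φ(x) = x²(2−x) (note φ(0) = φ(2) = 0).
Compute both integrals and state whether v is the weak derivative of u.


LHS = 76/15, RHS = 76/15. Yes, v = u' weakly.

u(x) = -2*x**3 + 2*x**2 + x - 2, classical derivative u'(x) = -6*x**2 + 4*x + 1.
φ(x) = x²(2−x), so φ'(x) = x*(4 - 3*x).
Note φ(0) = φ(2) = 0, so the boundary term u·φ vanishes.
LHS = ∫_0^2 u(x) φ'(x) dx = ∫_0^2 (6*x^5 - 14*x^4 + 5*x^3 + 10*x^2 - 8*x) dx. Term by term:
  ∫_0^2 6*x^5 dx = 64;  ∫_0^2 -14*x^4 dx = -448/5;  ∫_0^2 5*x^3 dx = 20;
  ∫_0^2 10*x^2 dx = 80/3;  ∫_0^2 -8*x dx = -16.
Sum: 64 − 448/5 + 20 + 80/3 − 16 = 76/15.
So LHS = 76/15.
∫_0^2 v(x) φ(x) dx = ∫_0^2 (6*x^5 - 16*x^4 + 7*x^3 + 2*x^2) dx. Term by term:
  ∫_0^2 6*x^5 dx = 64;  ∫_0^2 -16*x^4 dx = -512/5;  ∫_0^2 7*x^3 dx = 28;
  ∫_0^2 2*x^2 dx = 16/3.
Sum: 64 − 512/5 + 28 + 16/3 = -76/15.
So RHS = -∫_0^2 v(x) φ(x) dx = 76/15.
LHS = RHS, so the identity holds for this test φ.
Moreover u is smooth here and v(x) = u'(x) = -6*x**2 + 4*x + 1 pointwise, so the identity holds for every test function. Hence v is the weak derivative of u.


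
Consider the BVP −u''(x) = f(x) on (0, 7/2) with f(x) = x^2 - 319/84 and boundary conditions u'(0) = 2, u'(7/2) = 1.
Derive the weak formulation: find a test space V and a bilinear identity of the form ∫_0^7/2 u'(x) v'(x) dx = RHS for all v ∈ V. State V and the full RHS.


V = H^1(0, 7/2) (v unrestricted at boundary; u is determined up to an additive constant); weak form: ∫_0^7/2 u'v' dx = ∫_0^7/2 (x^2 - 319/84) v dx + v(7/2) − 2·v(0) for all v ∈ V.

Multiply both sides by a test function v and integrate from 0 to 7/2:
  ∫_0^7/2 −u''(x) v(x) dx = ∫_0^7/2 f(x) v(x) dx.
Integrate the LHS by parts once:
  ∫_0^7/2 −u'' v dx = −[u'(x) v(x)]_0^7/2 + ∫_0^7/2 u'(x) v'(x) dx.
Thus ∫_0^7/2 u'(x) v'(x) dx = ∫_0^7/2 f(x) v(x) dx + [u'(x) v(x)]_0^7/2.
Choose V so that boundary terms are either known or forced to vanish.
u has inhomogeneous Neumann u'(0) = 2, u'(7/2) = 1. [u' v]_0^7/2 = (1)·v(7/2) − (2)·v(0) = v(7/2) − 2·v(0). Take V = H^1(0, 7/2); boundary term becomes part of RHS.
Weak formulation: find u (satisfying any essential BC) such that ∫_0^7/2 u'(x) v'(x) dx = ∫_0^7/2 f v dx + v(7/2) − 2·v(0) for all v ∈ V (Neumann data are natural BCs: they enter the RHS as boundary terms).
Substituting f(x) = x^2 - 319/84, the right-hand side is ∫_0^7/2 (x^2 - 319/84) v dx + v(7/2) − 2·v(0).
Compatibility check (pure Neumann): taking v ≡ 1 ∈ V gives 0 = ∫_0^7/2 f dx + (1) − (2), i.e. ∫_0^7/2 f dx must equal u'(0) − u'(7/2) = 1. Indeed ∫_0^7/2 (x^2 - 319/84) dx = 1, so the data are compatible. The solution is then unique only up to an additive constant (fix it e.g. by requiring ∫_0^7/2 u dx = 0).


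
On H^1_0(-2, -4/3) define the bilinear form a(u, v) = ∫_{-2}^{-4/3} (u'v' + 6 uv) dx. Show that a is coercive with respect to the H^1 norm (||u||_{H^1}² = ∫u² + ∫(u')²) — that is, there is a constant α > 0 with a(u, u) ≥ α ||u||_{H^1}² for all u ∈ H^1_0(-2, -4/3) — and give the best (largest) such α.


α = 1

Coercivity of a(·,·) on H^1_0(-2, -4/3) means a(u, u) ≥ α ||u||_{H^1}² for every u ∈ H^1_0.
The interval has length L = 2/3, and Poincaré/coercivity depend only on L. Here a(u, u) = ∫(u')² + (6)·∫u².
Here c = 6 ≥ 1, so a(u,u) = ∫(u')² + c∫u² ≥ ∫(u')² + ∫u² = ||u||_{H^1}², i.e. α = 1 works. No larger α is possible: a(u,u) ≥ α||u||_{H^1}² means (1−α)∫(u')² ≥ (α−c)∫u², and for the modes u_n = sin(nπ(x−x₀)/L) (x₀ the left endpoint) one has ∫u_n²/∫(u_n')² = (L/(nπ))² → 0, so a(u_n,u_n)/||u_n||_{H^1}² → 1. Hence the optimal constant is α = 1.
Therefore α = 1.


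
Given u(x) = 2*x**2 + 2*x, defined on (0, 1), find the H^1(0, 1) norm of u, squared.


||u||_{H^1}^2 = 322/15

The H^1 norm (squared) on an interval (0, L) is
  ||u||_{H^1}^2 = ∫_0^L u(x)^2 dx + ∫_0^L u'(x)^2 dx.
Compute u'(x) = 4*x + 2.
Then u(x)^2 = 4*x**4 + 8*x**3 + 4*x**2 and u'(x)^2 = 16*x**2 + 16*x + 4.
Integrate each monomial from 0 to 1 using ∫_0^1 c·x^n dx = c·1^(n+1)/(n+1):
  ∫_0^1 u(x)^2 dx = ∫_0^1 (4*x^4 + 8*x^3 + 4*x^2) dx. Term by term:
    ∫_0^1 4*x^4 dx = 4/5;  ∫_0^1 8*x^3 dx = 2;  ∫_0^1 4*x^2 dx = 4/3.
  Sum: 4/5 + 2 + 4/3 = 62/15.
  ∫_0^1 u'(x)^2 dx = ∫_0^1 (16*x^2 + 16*x + 4) dx. Term by term:
    ∫_0^1 16*x^2 dx = 16/3;  ∫_0^1 16*x dx = 8;  ∫_0^1 4 dx = 4.
  Sum: 16/3 + 8 + 4 = 52/3.
Adding: ||u||_{H^1}^2 = 62/15 + 52/3 = 322/15.


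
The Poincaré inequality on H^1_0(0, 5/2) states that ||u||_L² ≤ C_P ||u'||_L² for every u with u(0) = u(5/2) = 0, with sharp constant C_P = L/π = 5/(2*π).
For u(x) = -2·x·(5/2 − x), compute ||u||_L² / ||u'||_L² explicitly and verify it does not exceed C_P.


||u||_L² / ||u'||_L² = sqrt(10)/4 < C_P = 5/(2*π).

u(x) = -2·x·(5/2 − x), so u'(x) = 4*x - 5.
u(x) = -2·x·(5/2 − x) vanishes at x = 0 and x = 5/2, so u ∈ H^1_0(0, 5/2). Differentiate via the product rule and integrate the resulting polynomials term by term.
  ∫_0^5/2 u² dx = ∫_0^5/2 (4*x^4 - 20*x^3 + 25*x^2) dx. Term by term:
    ∫_0^5/2 4*x^4 dx = 625/8;  ∫_0^5/2 -20*x^3 dx = -3125/16;  ∫_0^5/2 25*x^2 dx = 3125/24.
  Sum: 625/8 − 3125/16 + 3125/24 = 625/48.
  ∫_0^5/2 (u')² dx = ∫_0^5/2 (16*x^2 - 40*x + 25) dx. Term by term:
    ∫_0^5/2 16*x^2 dx = 250/3;  ∫_0^5/2 -40*x dx = -125;  ∫_0^5/2 25 dx = 125/2.
  Sum: 250/3 − 125 + 125/2 = 125/6.
∫_0^5/2 u² dx = 625/48, so ||u||_L² = 25*sqrt(3)/12.
∫_0^5/2 (u')² dx = 125/6, so ||u'||_L² = 5*sqrt(30)/6.
Ratio ||u||_L² / ||u'||_L² = sqrt(10)/4.
Sharp Poincaré constant on H^1_0(0, 5/2) is C_P = L/π = 5/(2*π), achieved by sin(2*π/5·x).
A polynomial bump cannot attain the sharp Poincaré constant (only the first sine eigenfunction does), so the ratio is strictly less than C_P, consistent with ||u||_L² ≤ C_P ||u'||_L².


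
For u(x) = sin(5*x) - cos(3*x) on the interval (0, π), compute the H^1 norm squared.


||u||_{H^1(0,π)}^2 = 18*π

u'(x) = 3*sin(3*x) + 5*cos(5*x).
Expand u² and (u')² and integrate term by term on (0, π), using: for integers n ≥ 1, ∫_0^π sin²(nx) dx = ∫_0^π cos²(nx) dx = π/2; for n ≠ n', ∫_0^π sin(nx)sin(n'x) dx = ∫_0^π cos(nx)cos(n'x) dx = 0; and by product-to-sum, ∫_0^π sin(nx)cos(n'x) dx = ½∫_0^π [sin((n+n')x) + sin((n−n')x)] dx, which is 0 when n+n' is even and 2n/(n²−n'²) when n+n' is odd (it need not vanish on (0, π)).
  u² squared terms: (-1)²·∫cos(3x)² dx = 1·π/2 = π/2;  (1)²·∫sin(5x)² dx = 1·π/2 = π/2.
  u² cross terms: 2·(-1)·(1)·∫cos(3x)·sin(5x) dx = -2·(0) = 0.
  So ∫_0^π u² dx = π/2 + π/2 + 0 = π.
  (u')² squared terms: (3)²·∫sin(3x)² dx = 9·π/2 = 9*π/2;  (5)²·∫cos(5x)² dx = 25·π/2 = 25*π/2.
  (u')² cross terms: 2·(3)·(5)·∫sin(3x)·cos(5x) dx = 30·(0) = 0.
  So ∫_0^π (u')² dx = 9*π/2 + 25*π/2 + 0 = 17*π.
||u||_{H^1}^2 = (π) + (17*π) = 18*π.


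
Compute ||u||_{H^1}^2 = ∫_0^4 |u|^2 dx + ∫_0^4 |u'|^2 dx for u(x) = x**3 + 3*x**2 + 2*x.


||u||_{H^1}^2 = 1609808/105

The H^1 norm (squared) on an interval (0, L) is
  ||u||_{H^1}^2 = ∫_0^L u(x)^2 dx + ∫_0^L u'(x)^2 dx.
Compute u'(x) = 3*x**2 + 6*x + 2.
Then u(x)^2 = x**6 + 6*x**5 + 13*x**4 + 12*x**3 + 4*x**2 and u'(x)^2 = 9*x**4 + 36*x**3 + 48*x**2 + 24*x + 4.
Integrate each monomial from 0 to 4 using ∫_0^4 c·x^n dx = c·4^(n+1)/(n+1):
  ∫_0^4 u(x)^2 dx = ∫_0^4 (x^6 + 6*x^5 + 13*x^4 + 12*x^3 + 4*x^2) dx. Term by term:
    ∫_0^4 x^6 dx = 16384/7;  ∫_0^4 6*x^5 dx = 4096;  ∫_0^4 13*x^4 dx = 13312/5;
    ∫_0^4 12*x^3 dx = 768;  ∫_0^4 4*x^2 dx = 256/3.
  Sum: 16384/7 + 4096 + 13312/5 + 768 + 256/3 = 1044992/105.
  ∫_0^4 u'(x)^2 dx = ∫_0^4 (9*x^4 + 36*x^3 + 48*x^2 + 24*x + 4) dx. Term by term:
    ∫_0^4 9*x^4 dx = 9216/5;  ∫_0^4 36*x^3 dx = 2304;  ∫_0^4 48*x^2 dx = 1024;
    ∫_0^4 24*x dx = 192;  ∫_0^4 4 dx = 16.
  Sum: 9216/5 + 2304 + 1024 + 192 + 16 = 26896/5.
Adding: ||u||_{H^1}^2 = 1044992/105 + 26896/5 = 1609808/105.


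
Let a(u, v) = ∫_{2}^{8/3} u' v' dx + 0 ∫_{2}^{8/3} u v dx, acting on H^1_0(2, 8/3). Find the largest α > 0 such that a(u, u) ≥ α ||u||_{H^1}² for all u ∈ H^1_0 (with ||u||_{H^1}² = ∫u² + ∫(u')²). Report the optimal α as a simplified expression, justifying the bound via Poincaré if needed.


α = 9*π^2/(4 + 9*π^2)

Coercivity of a(·,·) on H^1_0(2, 8/3) means a(u, u) ≥ α ||u||_{H^1}² for every u ∈ H^1_0.
The interval has length L = 2/3, and Poincaré/coercivity depend only on L. Here a(u, u) = ∫(u')² + (0)·∫u².
Here c = 0, so a(u,u) = ∫(u')² alone. The condition a(u,u) ≥ α||u||_{H^1}² reads (1−α)∫(u')² ≥ (α−c)∫u². Any admissible α is ≤ 1 (rapidly oscillating u have ∫u²/∫(u')² → 0), and α = 1 would force 0 ≥ (1−c)∫u², impossible since c < 1; so 1−α > 0. By the sharp Poincaré inequality on H^1_0 of an interval of length L, ∫(u')² ≥ (π/L)²∫u² with equality for the first sine mode sin(π(x−x₀)/L) (x₀ the left endpoint), so the inequality holds for all u iff (1−α)(π/L)² ≥ α − c, i.e. α ≤ ((π/L)² + c)/((π/L)² + 1) = (1 + c(L/π)²)/(1 + (L/π)²). (Direct route, valid since c ≤ 0: Poincaré gives c∫u² ≥ c(L/π)²∫(u')², so a(u,u) ≥ (1 + c(L/π)²)∫(u')², while ||u||_{H^1}² ≤ (1 + (L/π)²)∫(u')²; dividing yields the same α.) With (π/L)² = 9*π^2/4 and c = 0, the largest admissible constant is α = ((π/L)² + c)/((π/L)² + 1).
Simplifying, α = 9*π^2/(4 + 9*π^2).
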